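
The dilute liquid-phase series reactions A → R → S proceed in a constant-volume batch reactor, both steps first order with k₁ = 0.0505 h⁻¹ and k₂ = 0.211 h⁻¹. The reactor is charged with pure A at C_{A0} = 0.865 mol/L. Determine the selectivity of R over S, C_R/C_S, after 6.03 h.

1.21

Solving the coupled first-order balances gives C_R(t) = [k₁/(k₂−k₁)]·C_{A0}·(e^(−k₁t) − e^(−k₂t)).
e^(−k₁t) = e^(−0.0505×6.03) = e^(−0.3045) = 0.7375; e^(−k₂t) = e^(−1.272) = 0.2802.
C_R = 0.0505×0.865/(0.211−0.0505) × (0.7375−0.2802) = 0.2722×0.4573 = 0.1245 mol/L.
C_A = C_{A0}e^(−k₁t) = 0.6379 mol/L, so C_S = C_{A0}−C_A−C_R = 0.1026 mol/L; C_R/C_S = 1.21.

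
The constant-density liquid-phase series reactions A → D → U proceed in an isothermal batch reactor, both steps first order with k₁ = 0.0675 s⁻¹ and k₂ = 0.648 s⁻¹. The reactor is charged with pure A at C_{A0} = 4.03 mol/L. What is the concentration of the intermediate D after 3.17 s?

For first-order series with pure A initially, C_D(t) = k₁C_{A0}/(k₂−k₁)·(e^(−k₁t) − e^(−k₂t)).
e^(−k₁t) = e^(−0.0675×3.17) = e^(−0.2140) = 0.8074; e^(−k₂t) = e^(−2.054) = 0.1282.
C_D = 0.0675×4.03/(0.648−0.0675) × (0.8074−0.1282) = 0.4686×0.6792 = 0.3183 mol/L.

0.318 mol/L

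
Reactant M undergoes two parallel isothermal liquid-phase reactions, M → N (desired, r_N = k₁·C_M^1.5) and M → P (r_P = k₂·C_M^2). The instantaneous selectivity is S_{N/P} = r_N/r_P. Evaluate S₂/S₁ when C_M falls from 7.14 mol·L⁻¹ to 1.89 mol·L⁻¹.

1.94

S_{N/P} = (k₁/k₂)·C_M^-0.5, so S₂/S₁ = (C_{M,2}/C_{M,1})^-0.5.
= (1.89/7.14)^(-0.5) = (0.2647)^(-0.5) = 1.94.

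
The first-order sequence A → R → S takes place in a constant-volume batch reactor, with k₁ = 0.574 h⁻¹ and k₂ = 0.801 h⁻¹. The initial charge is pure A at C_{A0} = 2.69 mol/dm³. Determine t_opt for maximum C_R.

1.47 h

Setting dC_R/dt = 0 gives t_opt = ln(k₂/k₁)/(k₂−k₁).
= ln(0.801/0.574)/(0.801−0.574) = ln(1.395)/0.2270 = 0.3332/0.2270 = 1.47 h.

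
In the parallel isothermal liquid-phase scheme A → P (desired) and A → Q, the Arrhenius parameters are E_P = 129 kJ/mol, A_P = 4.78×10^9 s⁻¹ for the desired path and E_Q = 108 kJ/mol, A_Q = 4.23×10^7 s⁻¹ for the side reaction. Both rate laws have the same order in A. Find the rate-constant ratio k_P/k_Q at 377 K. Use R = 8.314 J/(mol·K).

0.139

With equal orders, S_{P/Q} = k_P/k_Q = (A_P/A_Q)·exp[(E_Q−E_P)/(RT)].
(E_Q−E_P)/(RT) = (108−129)×10³/(8.314×377) = -21000/3134 = -6.700.
k_P/k_Q = (4.78×10^9/4.23×10^7)·exp(-6.700) = 113.0 × 0.001231 = 0.139.
Since E_P > E_Q, raising the temperature improves selectivity toward P.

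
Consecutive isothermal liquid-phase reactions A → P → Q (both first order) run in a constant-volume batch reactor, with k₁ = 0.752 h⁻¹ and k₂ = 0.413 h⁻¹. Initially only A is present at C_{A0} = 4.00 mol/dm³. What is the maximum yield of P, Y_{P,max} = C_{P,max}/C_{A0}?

0.482

For a first-order series the maximum intermediate yield is C_{P,max}/C_{A0} = (k₁/k₂)^[k₂/(k₂−k₁)].
= (0.752/0.413)^(0.413/(0.413−0.752)) = (1.821)^(-1.218) = 0.4819.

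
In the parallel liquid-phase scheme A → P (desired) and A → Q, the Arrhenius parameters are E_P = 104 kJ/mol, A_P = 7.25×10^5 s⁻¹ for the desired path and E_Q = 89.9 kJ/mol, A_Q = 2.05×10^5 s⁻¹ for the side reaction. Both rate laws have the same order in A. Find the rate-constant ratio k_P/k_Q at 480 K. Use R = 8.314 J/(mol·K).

0.103

Since both paths have the same order in A, the concentration cancels and S_{P/Q} = k_P/k_Q = (A_P/A_Q)·exp[(E_Q−E_P)/(RT)].
(E_Q−E_P)/(RT) = (89.9−104)×10³/(8.314×480) = -14100/3991 = -3.533.
k_P/k_Q = (7.25×10^5/2.05×10^5)·exp(-3.533) = 3.537 × 0.02921 = 0.103.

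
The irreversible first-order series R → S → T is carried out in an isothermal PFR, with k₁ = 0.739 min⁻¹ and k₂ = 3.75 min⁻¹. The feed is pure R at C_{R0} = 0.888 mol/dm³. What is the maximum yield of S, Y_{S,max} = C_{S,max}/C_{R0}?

0.132

Evaluating C_S at τ_opt = ln(k₂/k₁)/(k₂−k₁) gives C_{S,max}/C_{R0} = (k₁/k₂)^[k₂/(k₂−k₁)].
= (0.739/3.75)^(3.75/(3.75−0.739)) = (0.1971)^(1.245) = 0.1323.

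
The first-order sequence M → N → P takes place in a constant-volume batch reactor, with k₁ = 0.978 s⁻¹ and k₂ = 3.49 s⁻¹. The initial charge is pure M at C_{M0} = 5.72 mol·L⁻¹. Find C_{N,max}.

Evaluating C_N at t_opt = ln(k₂/k₁)/(k₂−k₁) gives C_{N,max}/C_{M0} = (k₁/k₂)^[k₂/(k₂−k₁)].
= (0.978/3.49)^(3.49/(3.49−0.978)) = (0.2802)^(1.389) = 0.1708.
C_{N,max} = 0.1708×5.72 = 0.977 mol·L⁻¹.

0.977 mol·L⁻¹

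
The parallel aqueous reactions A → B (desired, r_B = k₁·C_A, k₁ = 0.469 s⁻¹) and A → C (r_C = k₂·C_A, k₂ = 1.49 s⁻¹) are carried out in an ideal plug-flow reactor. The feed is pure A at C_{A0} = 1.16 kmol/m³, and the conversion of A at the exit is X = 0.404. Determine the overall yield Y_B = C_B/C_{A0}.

C_A = C_{A0}(1−X) = 0.6914 kmol/m³.
Both paths are first order in A, so the instantaneous fraction to B is constant: dC_B/d(−C_A) = k₁/(k₁+k₂) = 0.2394.
C_B = 0.2394·(C_{A0}−C_A) = 0.2394×0.4686 = 0.112 kmol/m³.
Y_B = C_B/C_{A0} = 0.1122/1.16 = 0.0967.

0.0967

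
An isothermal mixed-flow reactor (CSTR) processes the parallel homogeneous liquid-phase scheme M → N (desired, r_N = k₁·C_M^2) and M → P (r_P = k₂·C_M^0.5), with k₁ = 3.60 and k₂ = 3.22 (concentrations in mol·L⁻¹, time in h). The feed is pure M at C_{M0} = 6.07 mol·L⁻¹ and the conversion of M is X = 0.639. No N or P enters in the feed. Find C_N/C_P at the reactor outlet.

3.63

Exit C_M = C_{M0}(1−X) = 6.07×0.361 = 2.191 mol·L⁻¹.
Rates in a CSTR are evaluated at the outlet concentration: r_N = 3.60×2.191^2 = 17.29, r_P = 3.22×2.191^0.5 = 4.767.
Overall selectivity = C_N/C_P = r_Nτ/(r_Pτ) = r_N/r_P = 3.63.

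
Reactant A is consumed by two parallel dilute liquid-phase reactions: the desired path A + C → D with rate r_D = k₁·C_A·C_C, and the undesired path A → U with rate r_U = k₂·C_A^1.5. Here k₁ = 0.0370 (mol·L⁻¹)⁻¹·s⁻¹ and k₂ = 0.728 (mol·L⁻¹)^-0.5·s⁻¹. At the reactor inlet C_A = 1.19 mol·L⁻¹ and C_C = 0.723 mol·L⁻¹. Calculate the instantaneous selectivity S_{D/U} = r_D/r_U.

0.0337

S_{D/U} = r_D/r_U = (k₁·C_A·C_C)/(k₂·C_A^1.5) = (k₁/k₂)·C_A^-0.5·C_C.
= (0.0370×1.190×0.7230) / (0.728×1.190^1.5) = 0.03183/0.9450 = 0.0337.
The undesired path is higher order in A, so low C_A (CSTR or dilute feed) favours D.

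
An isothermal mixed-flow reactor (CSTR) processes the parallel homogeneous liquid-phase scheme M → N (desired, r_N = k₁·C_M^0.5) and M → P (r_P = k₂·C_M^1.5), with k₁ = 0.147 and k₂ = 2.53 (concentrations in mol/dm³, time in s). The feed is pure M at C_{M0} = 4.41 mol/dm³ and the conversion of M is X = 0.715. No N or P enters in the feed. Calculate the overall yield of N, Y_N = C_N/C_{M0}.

Exit C_M = C_{M0}(1−X) = 4.41×0.285 = 1.257 mol/dm³.
In a CSTR the entire volume is at exit conditions, so r_N = 0.147×1.257^0.5 = 0.1648 and r_P = 2.53×1.257^1.5 = 3.565.
Fraction of consumed M going to N: r_N/(r_N+r_P) = 0.04419.
C_N = 0.04419·C_{M0}·X = 0.04419×4.41×0.715 = 0.139 mol/dm³; Y_N = C_N/C_{M0} = 0.0316.

0.0316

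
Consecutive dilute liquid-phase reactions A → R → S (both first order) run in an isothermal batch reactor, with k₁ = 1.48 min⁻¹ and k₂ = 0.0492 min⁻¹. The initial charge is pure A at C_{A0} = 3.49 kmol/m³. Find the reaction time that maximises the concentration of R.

Setting dC_R/dt = 0 gives t_opt = ln(k₂/k₁)/(k₂−k₁).
= ln(0.0492/1.48)/(0.0492−1.48) = ln(0.03324)/-1.431 = -3.404/-1.431 = 2.38 min.

2.38 min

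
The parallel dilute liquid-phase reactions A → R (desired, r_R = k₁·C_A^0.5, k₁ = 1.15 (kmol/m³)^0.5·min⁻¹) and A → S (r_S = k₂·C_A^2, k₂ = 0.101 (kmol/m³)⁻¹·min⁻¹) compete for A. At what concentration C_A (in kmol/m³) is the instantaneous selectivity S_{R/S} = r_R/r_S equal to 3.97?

2.02 kmol/m³

S_{R/S} = (k₁/k₂)·C_A^-1.5 ⇒ C_A = (S·k₂/k₁)^(1/(-1.5)).
= (3.97×0.101/1.15)^(-0.6667) = (0.3487)^(-0.6667) = 2.02 kmol/m³.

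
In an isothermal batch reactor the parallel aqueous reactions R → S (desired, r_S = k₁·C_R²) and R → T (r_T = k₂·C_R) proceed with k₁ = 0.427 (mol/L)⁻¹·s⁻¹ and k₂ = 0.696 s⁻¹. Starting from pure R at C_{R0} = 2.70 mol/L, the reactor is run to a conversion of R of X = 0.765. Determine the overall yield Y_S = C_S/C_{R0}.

0.374

C_R = C_{R0}(1−X) = 0.6345 mol/L.
Along a PFR/batch, dC_T/dC_R = −r_T/(r_S+r_T) = −k₂/(k₂+k₁·C_R).
Integrating from C_{R0} to C_R: C_T = (0.696/0.427)·ln[(0.696+0.427·2.70)/(0.696+0.427·0.634)] = 1.630·ln(1.849/0.9669) = 1.057 mol/L.
Then C_S = (C_{R0}−C_R) − C_T = 2.066 − 1.057 = 1.009 mol/L.
Y_S = C_S/C_{R0} = 1.009/2.70 = 0.374.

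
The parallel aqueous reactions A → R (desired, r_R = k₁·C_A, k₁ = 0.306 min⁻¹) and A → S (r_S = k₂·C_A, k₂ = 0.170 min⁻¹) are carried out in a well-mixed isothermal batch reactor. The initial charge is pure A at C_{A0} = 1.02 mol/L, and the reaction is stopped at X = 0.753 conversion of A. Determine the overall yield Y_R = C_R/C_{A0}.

0.484

C_A = C_{A0}(1−X) = 0.2519 mol/L.
Both paths are first order in A, so the instantaneous fraction to R is constant: dC_R/d(−C_A) = k₁/(k₁+k₂) = 0.6429.
C_R = 0.6429·(C_{A0}−C_A) = 0.6429×0.7681 = 0.494 mol/L.
Y_R = C_R/C_{A0} = 0.4938/1.02 = 0.484.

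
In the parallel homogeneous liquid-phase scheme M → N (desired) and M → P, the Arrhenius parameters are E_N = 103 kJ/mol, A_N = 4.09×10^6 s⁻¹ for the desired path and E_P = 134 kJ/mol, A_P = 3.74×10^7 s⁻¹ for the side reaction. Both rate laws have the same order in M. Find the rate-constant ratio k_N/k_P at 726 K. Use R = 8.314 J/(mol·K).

18.6

k_N/k_P = (A_N/A_P)·exp[−(E_N−E_P)/(RT)] = (A_N/A_P)·exp[(E_P−E_N)/(RT)].
(E_P−E_N)/(RT) = (134−103)×10³/(8.314×726) = 31000/6036 = 5.136.
k_N/k_P = (4.09×10^6/3.74×10^7)·exp(5.136) = 0.1094 × 170.0 = 18.6.
Since E_N < E_P, lowering the temperature improves selectivity toward N.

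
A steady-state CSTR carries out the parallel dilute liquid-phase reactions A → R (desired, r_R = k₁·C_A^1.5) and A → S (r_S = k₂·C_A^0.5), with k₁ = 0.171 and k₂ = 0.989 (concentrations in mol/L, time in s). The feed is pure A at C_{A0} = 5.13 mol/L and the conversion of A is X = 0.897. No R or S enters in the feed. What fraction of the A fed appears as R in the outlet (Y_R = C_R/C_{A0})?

0.0751

Exit C_A = C_{A0}(1−X) = 5.13×0.103 = 0.5284 mol/L.
A CSTR operates uniformly at the exit composition, giving r_R = 0.06568 and r_S = 0.7189 (each k·C_A^n at C_A = 0.5284).
Fraction of consumed A going to R: r_R/(r_R+r_S) = 0.08371.
C_R = 0.08371·C_{A0}·X = 0.08371×5.13×0.897 = 0.385 mol/L; Y_R = C_R/C_{A0} = 0.0751.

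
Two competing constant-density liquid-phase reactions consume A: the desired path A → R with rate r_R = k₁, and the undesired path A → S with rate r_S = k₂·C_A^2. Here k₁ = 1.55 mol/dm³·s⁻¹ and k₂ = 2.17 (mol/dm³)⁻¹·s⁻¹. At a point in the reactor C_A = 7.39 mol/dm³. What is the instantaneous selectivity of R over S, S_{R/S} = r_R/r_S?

S_{R/S} = r_R/r_S = (k₁)/(k₂·C_A^2) = (k₁/k₂)·C_A^-2.
= (1.55) / (2.17×7.390^2) = 1.550/118.5 = 0.0131.
The undesired path is higher order in A, so low C_A (CSTR or dilute feed) favours R.

0.0131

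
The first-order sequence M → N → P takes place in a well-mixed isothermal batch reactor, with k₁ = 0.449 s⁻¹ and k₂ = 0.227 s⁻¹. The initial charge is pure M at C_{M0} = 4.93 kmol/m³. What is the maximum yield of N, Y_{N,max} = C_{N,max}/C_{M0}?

Evaluating C_N at t_opt = ln(k₂/k₁)/(k₂−k₁) gives C_{N,max}/C_{M0} = (k₁/k₂)^[k₂/(k₂−k₁)].
= (0.449/0.227)^(0.227/(0.227−0.449)) = (1.978)^(-1.023) = 0.4979.

0.498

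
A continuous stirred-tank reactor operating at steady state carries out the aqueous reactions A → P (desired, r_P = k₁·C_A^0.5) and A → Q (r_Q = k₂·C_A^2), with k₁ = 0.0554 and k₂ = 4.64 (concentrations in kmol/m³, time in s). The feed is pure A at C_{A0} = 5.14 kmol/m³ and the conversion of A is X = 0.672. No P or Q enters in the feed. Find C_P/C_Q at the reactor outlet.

0.00545

Exit C_A = C_{A0}(1−X) = 5.14×0.328 = 1.686 kmol/m³.
A CSTR operates uniformly at the exit composition, giving r_P = 0.07193 and r_Q = 13.19 (each k·C_A^n at C_A = 1.686).
Overall selectivity = C_P/C_Q = r_Pτ/(r_Qτ) = r_P/r_Q = 0.00545.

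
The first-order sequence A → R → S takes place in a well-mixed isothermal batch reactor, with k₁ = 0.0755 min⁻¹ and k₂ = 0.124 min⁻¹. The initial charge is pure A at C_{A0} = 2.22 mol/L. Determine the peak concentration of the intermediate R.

At the optimum, C_{R,max}/C_{A0} = (k₁/k₂)^[k₂/(k₂−k₁)].
= (0.0755/0.124)^(0.124/(0.124−0.0755)) = (0.6089)^(2.557) = 0.2813.
C_{R,max} = 0.2813×2.22 = 0.624 mol/L.

0.624 mol/L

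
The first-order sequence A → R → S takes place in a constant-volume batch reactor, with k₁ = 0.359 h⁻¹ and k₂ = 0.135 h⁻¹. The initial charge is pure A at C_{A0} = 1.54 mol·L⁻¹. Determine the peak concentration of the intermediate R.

For a first-order series the maximum intermediate yield is C_{R,max}/C_{A0} = (k₁/k₂)^[k₂/(k₂−k₁)].
= (0.359/0.135)^(0.135/(0.135−0.359)) = (2.659)^(-0.6027) = 0.5546.
C_{R,max} = 0.5546×1.54 = 0.854 mol·L⁻¹.

0.854 mol·L⁻¹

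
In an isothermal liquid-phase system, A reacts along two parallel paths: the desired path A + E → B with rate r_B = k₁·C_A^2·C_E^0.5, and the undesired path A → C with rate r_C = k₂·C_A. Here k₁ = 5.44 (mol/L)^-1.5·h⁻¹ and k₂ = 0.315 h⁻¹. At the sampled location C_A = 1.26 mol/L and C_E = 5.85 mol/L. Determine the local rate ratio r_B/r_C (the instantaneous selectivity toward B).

S_{B/C} = r_B/r_C = (k₁·C_A^2·C_E^0.5)/(k₂·C_A) = (k₁/k₂)·C_A·C_E^0.5.
= (5.44×1.260^2×5.850^0.5) / (0.315×1.260) = 20.89/0.3969 = 52.6.

52.6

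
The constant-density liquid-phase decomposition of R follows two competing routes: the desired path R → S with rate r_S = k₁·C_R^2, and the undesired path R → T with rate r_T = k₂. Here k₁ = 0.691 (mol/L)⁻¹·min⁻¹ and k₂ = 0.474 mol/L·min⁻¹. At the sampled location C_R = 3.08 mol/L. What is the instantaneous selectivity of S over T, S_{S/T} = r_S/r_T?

S_{S/T} = r_S/r_T = (k₁·C_R^2)/(k₂) = (k₁/k₂)·C_R^2.
= (0.691×3.080^2) / (0.474) = 6.555/0.4740 = 13.8.

13.8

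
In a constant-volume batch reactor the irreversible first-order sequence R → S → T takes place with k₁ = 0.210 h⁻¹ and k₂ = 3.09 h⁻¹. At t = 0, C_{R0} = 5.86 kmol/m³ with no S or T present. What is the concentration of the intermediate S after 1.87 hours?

The intermediate concentration in a first-order A→B→C sequence is C_S = k₁C_{R0}(e^(−k₁t) − e^(−k₂t))/(k₂−k₁).
e^(−k₁t) = e^(−0.210×1.87) = e^(−0.3927) = 0.6752; e^(−k₂t) = e^(−5.778) = 0.003094.
C_S = 0.210×5.86/(3.09−0.210) × (0.6752−0.003094) = 0.4273×0.6721 = 0.2872 kmol/m³.

0.287 kmol/m³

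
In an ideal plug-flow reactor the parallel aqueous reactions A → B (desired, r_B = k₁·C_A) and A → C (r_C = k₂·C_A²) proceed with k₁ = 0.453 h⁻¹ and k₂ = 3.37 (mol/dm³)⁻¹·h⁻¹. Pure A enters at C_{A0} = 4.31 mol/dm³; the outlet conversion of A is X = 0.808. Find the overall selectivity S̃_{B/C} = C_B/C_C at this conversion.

C_A = C_{A0}(1−X) = 0.8275 mol/dm³.
Along a PFR/batch, dC_B/dC_A = −r_B/(r_B+r_C) = −k₁/(k₁+k₂·C_A).
Integrating from C_{A0} to C_A: C_B = (0.453/3.37)·ln[(0.453+3.37·4.31)/(0.453+3.37·0.828)] = 0.1344·ln(14.98/3.242) = 0.2057 mol/dm³.
C_C = (C_{A0}−C_A)−C_B = 3.277 mol/dm³; S̃_{B/C} = 0.2057/3.277 = 0.0628.

0.0628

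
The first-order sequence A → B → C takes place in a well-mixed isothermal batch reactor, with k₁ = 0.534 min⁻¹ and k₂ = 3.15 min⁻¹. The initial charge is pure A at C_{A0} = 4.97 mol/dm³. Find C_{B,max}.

0.586 mol/dm³

At the optimum, C_{B,max}/C_{A0} = (k₁/k₂)^[k₂/(k₂−k₁)].
= (0.534/3.15)^(3.15/(3.15−0.534)) = (0.1695)^(1.204) = 0.1180.
C_{B,max} = 0.1180×4.97 = 0.586 mol/dm³.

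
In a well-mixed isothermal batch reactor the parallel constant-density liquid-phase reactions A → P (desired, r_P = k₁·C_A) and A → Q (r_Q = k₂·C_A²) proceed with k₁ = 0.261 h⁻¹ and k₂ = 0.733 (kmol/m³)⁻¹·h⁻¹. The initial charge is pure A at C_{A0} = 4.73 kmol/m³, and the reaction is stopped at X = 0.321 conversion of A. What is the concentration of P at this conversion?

0.126 kmol/m³

C_A = C_{A0}(1−X) = 3.212 kmol/m³.
Along a PFR/batch, dC_P/dC_A = −r_P/(r_P+r_Q) = −k₁/(k₁+k₂·C_A).
Integrating from C_{A0} to C_A: C_P = (0.261/0.733)·ln[(0.261+0.733·4.73)/(0.261+0.733·3.21)] = 0.3561·ln(3.728/2.615) = 0.1263 kmol/m³.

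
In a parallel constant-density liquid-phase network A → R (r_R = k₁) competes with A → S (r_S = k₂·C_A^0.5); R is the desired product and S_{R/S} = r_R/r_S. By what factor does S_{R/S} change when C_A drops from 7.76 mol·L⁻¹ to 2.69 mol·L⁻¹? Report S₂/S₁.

1.70

S_{R/S} = (k₁/k₂)·C_A^-0.5, so S₂/S₁ = (C_{A,2}/C_{A,1})^-0.5.
= (2.69/7.76)^(-0.5) = (0.3466)^(-0.5) = 1.70.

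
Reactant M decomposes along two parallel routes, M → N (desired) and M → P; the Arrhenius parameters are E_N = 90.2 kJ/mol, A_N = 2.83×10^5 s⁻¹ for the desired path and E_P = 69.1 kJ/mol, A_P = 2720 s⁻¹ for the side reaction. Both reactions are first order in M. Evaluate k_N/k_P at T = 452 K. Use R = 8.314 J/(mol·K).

Since both paths have the same order in M, the concentration cancels and S_{N/P} = k_N/k_P = (A_N/A_P)·exp[(E_P−E_N)/(RT)].
(E_P−E_N)/(RT) = (69.1−90.2)×10³/(8.314×452) = -21100/3758 = -5.615.
k_N/k_P = (2.83×10^5/2720)·exp(-5.615) = 104.0 × 0.003644 = 0.379.
Since E_N > E_P, raising the temperature improves selectivity toward N.

0.379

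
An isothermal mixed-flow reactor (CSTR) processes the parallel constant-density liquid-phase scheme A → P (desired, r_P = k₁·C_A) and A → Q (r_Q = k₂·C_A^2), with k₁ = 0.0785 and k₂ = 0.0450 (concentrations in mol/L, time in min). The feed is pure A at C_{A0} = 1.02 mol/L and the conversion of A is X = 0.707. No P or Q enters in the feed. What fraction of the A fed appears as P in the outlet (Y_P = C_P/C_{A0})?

Exit C_A = C_{A0}(1−X) = 1.02×0.293 = 0.2989 mol/L.
Rates in a CSTR are evaluated at the outlet concentration: r_P = 0.0785×0.2989 = 0.02346, r_Q = 0.0450×0.2989^2 = 0.004019.
Fraction of consumed A going to P: r_P/(r_P+r_Q) = 0.8537.
C_P = 0.8537·C_{A0}·X = 0.8537×1.02×0.707 = 0.616 mol/L; Y_P = C_P/C_{A0} = 0.604.

0.604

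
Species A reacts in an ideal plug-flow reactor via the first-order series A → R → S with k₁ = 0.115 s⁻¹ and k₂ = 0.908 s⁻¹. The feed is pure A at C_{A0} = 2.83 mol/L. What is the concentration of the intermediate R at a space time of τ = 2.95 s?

0.264 mol/L

Solving the coupled first-order balances gives C_R(τ) = [k₁/(k₂−k₁)]·C_{A0}·(e^(−k₁τ) − e^(−k₂τ)).
e^(−k₁τ) = e^(−0.115×2.95) = e^(−0.3393) = 0.7123; e^(−k₂τ) = e^(−2.679) = 0.06866.
C_R = 0.115×2.83/(0.908−0.115) × (0.7123−0.06866) = 0.4104×0.6436 = 0.2642 mol/L.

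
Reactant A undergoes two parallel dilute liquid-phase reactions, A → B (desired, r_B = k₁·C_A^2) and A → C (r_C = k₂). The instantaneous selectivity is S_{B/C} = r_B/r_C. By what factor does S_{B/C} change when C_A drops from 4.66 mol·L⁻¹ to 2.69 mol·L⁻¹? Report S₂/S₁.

0.333

S_{B/C} = (k₁/k₂)·C_A^2, so S₂/S₁ = (C_{A,2}/C_{A,1})^2.
= (2.69/4.66)^2 = (0.5773)^2 = 0.333.
Selectivity toward B falls as C_A falls — high-concentration operation is favoured.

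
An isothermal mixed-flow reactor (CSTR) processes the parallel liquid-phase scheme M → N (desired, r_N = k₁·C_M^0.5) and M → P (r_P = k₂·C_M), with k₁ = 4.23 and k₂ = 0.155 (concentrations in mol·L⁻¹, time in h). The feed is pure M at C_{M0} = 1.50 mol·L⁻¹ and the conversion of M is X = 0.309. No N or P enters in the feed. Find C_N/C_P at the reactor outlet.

26.8

Exit C_M = C_{M0}(1−X) = 1.50×0.691 = 1.037 mol·L⁻¹.
In a CSTR the entire volume is at exit conditions, so r_N = 4.23×1.037^0.5 = 4.307 and r_P = 0.155×1.037 = 0.1607.
Overall selectivity = C_N/C_P = r_Nτ/(r_Pτ) = r_N/r_P = 26.8.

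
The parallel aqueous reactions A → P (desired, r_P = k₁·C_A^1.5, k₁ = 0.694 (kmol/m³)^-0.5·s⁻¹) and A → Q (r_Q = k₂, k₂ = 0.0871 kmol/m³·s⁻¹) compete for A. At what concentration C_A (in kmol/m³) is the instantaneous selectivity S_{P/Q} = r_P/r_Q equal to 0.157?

S_{P/Q} = (k₁/k₂)·C_A^1.5 ⇒ C_A = (S·k₂/k₁)^(1/1.5).
= (0.157×0.0871/0.694)^(0.6667) = (0.01970)^(0.6667) = 0.0730 kmol/m³.

0.0730 kmol/m³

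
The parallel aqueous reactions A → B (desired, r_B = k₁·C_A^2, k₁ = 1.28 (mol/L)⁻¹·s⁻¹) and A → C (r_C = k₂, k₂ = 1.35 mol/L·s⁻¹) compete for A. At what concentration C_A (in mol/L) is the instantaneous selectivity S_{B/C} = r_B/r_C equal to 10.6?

S_{B/C} = (k₁/k₂)·C_A^2 ⇒ C_A = (S·k₂/k₁)^(0.5).
= (10.6×1.35/1.28)^(0.5) = (11.18)^(0.5) = 3.34 mol/L.

3.34 mol/L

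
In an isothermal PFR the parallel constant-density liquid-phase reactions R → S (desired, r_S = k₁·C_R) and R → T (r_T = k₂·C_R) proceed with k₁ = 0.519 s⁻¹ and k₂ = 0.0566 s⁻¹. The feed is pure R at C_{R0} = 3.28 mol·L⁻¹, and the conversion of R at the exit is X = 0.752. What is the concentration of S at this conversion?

2.22 mol·L⁻¹

C_R = C_{R0}(1−X) = 0.8134 mol·L⁻¹.
Both paths are first order in R, so the instantaneous fraction to S is constant: dC_S/d(−C_R) = k₁/(k₁+k₂) = 0.9017.
C_S = 0.9017·(C_{R0}−C_R) = 0.9017×2.467 = 2.22 mol·L⁻¹.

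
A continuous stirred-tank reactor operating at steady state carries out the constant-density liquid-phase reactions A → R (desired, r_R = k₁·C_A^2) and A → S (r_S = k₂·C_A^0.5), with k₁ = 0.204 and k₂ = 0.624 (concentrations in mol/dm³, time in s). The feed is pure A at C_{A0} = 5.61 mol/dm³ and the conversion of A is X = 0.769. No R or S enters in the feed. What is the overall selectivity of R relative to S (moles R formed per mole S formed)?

Exit C_A = C_{A0}(1−X) = 5.61×0.231 = 1.296 mol/dm³.
Rates in a CSTR are evaluated at the outlet concentration: r_R = 0.204×1.296^2 = 0.3426, r_S = 0.624×1.296^0.5 = 0.7103.
Overall selectivity = C_R/C_S = r_Rτ/(r_Sτ) = r_R/r_S = 0.482.

0.482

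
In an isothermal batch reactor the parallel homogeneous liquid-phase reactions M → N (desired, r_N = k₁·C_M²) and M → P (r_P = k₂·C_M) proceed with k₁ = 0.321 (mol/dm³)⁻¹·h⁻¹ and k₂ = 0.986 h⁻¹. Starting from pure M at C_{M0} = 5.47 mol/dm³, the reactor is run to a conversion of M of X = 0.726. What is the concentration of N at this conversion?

C_M = C_{M0}(1−X) = 1.499 mol/dm³.
Along a PFR/batch, dC_P/dC_M = −r_P/(r_N+r_P) = −k₂/(k₂+k₁·C_M).
Integrating from C_{M0} to C_M: C_P = (0.986/0.321)·ln[(0.986+0.321·5.47)/(0.986+0.321·1.50)] = 3.072·ln(2.742/1.467) = 1.921 mol/dm³.
Then C_N = (C_{M0}−C_M) − C_P = 3.971 − 1.921 = 2.050 mol/dm³.

2.05 mol/dm³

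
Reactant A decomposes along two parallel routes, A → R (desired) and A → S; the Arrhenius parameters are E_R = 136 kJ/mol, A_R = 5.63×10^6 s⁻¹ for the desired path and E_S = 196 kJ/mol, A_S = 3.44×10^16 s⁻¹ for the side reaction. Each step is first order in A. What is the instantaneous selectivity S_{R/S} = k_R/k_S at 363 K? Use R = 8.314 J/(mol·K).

0.0705

With equal orders, S_{R/S} = k_R/k_S = (A_R/A_S)·exp[(E_S−E_R)/(RT)].
(E_S−E_R)/(RT) = (196−136)×10³/(8.314×363) = 60000/3018 = 19.88.
k_R/k_S = (5.63×10^6/3.44×10^16)·exp(19.88) = 1.637×10^-10 × 4.307×10^8 = 0.0705.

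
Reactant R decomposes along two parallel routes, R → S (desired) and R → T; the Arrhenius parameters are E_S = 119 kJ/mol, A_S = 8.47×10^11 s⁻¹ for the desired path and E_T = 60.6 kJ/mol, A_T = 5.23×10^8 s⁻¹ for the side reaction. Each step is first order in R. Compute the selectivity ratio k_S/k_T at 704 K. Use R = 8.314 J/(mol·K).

0.0752

k_S/k_T = (A_S/A_T)·exp[−(E_S−E_T)/(RT)] = (A_S/A_T)·exp[(E_T−E_S)/(RT)].
(E_T−E_S)/(RT) = (60.6−119)×10³/(8.314×704) = -58400/5853 = -9.978.
k_S/k_T = (8.47×10^11/5.23×10^8)·exp(-9.978) = 1620 × 4.642×10^-5 = 0.0752.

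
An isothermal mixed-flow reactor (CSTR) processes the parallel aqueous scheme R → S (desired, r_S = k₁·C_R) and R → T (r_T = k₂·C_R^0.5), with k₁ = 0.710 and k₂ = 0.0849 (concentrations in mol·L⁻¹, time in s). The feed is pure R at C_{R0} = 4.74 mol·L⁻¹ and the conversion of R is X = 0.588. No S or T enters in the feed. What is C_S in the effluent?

Exit C_R = C_{R0}(1−X) = 4.74×0.412 = 1.953 mol·L⁻¹.
A CSTR operates uniformly at the exit composition, giving r_S = 1.387 and r_T = 0.1186 (each k·C_R^n at C_R = 1.953).
Fraction of consumed R going to S: r_S/(r_S+r_T) = 0.9212.
C_S = 0.9212·C_{R0}·X = 0.9212×4.74×0.588 = 2.57 mol·L⁻¹.

2.57 mol·L⁻¹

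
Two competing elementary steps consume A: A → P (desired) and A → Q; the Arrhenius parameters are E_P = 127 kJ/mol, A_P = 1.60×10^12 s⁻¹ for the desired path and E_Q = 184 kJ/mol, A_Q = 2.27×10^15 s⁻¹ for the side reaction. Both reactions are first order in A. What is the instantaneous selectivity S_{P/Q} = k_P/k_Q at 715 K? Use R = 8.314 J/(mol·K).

With equal orders, S_{P/Q} = k_P/k_Q = (A_P/A_Q)·exp[(E_Q−E_P)/(RT)].
(E_Q−E_P)/(RT) = (184−127)×10³/(8.314×715) = 57000/5945 = 9.589.
k_P/k_Q = (1.60×10^12/2.27×10^15)·exp(9.589) = 7.048×10^-4 × 14599 = 10.3.
Since E_P < E_Q, lowering the temperature improves selectivity toward P.

10.3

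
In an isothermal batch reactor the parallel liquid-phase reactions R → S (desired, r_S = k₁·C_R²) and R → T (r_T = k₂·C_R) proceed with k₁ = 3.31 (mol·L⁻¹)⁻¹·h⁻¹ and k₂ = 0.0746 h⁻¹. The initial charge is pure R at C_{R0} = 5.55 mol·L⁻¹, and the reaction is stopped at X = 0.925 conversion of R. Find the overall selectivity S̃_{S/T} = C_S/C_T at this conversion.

C_R = C_{R0}(1−X) = 0.4162 mol·L⁻¹.
Along a PFR/batch, dC_T/dC_R = −r_T/(r_S+r_T) = −k₂/(k₂+k₁·C_R).
Integrating from C_{R0} to C_R: C_T = (0.0746/3.31)·ln[(0.0746+3.31·5.55)/(0.0746+3.31·0.416)] = 0.02254·ln(18.45/1.452) = 0.05728 mol·L⁻¹.
Then C_S = (C_{R0}−C_R) − C_T = 5.134 − 0.05728 = 5.076 mol·L⁻¹.
S̃_{S/T} = C_S/C_T = 5.076/0.05728 = 88.6.

88.6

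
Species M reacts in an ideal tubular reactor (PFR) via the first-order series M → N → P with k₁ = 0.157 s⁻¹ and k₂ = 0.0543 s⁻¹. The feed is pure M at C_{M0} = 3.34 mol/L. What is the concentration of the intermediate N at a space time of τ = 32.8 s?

The intermediate concentration in a first-order A→B→C sequence is C_N = k₁C_{M0}(e^(−k₁τ) − e^(−k₂τ))/(k₂−k₁).
e^(−k₁τ) = e^(−0.157×32.8) = e^(−5.150) = 0.005802; e^(−k₂τ) = e^(−1.781) = 0.1685.
C_N = 0.157×3.34/(0.0543−0.157) × (0.005802−0.1685) = (-5.106)×(-0.1627) = 0.8305 mol/L.

0.831 mol/L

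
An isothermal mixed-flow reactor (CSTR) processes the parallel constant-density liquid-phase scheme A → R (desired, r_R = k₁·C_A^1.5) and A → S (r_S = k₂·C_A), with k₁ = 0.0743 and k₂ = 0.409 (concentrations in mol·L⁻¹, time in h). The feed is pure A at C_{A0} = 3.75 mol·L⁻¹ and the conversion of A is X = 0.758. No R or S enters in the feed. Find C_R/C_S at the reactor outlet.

Exit C_A = C_{A0}(1−X) = 3.75×0.242 = 0.9075 mol·L⁻¹.
Rates in a CSTR are evaluated at the outlet concentration: r_R = 0.0743×0.9075^1.5 = 0.06423, r_S = 0.409×0.9075 = 0.3712.
Overall selectivity = C_R/C_S = r_Rτ/(r_Sτ) = r_R/r_S = 0.173.

0.173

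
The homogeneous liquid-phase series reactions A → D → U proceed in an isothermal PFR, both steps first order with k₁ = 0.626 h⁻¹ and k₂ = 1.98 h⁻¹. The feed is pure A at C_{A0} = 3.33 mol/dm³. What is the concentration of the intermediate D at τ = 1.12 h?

0.596 mol/dm³

For first-order series with pure A initially, C_D(τ) = k₁C_{A0}/(k₂−k₁)·(e^(−k₁τ) − e^(−k₂τ)).
e^(−k₁τ) = e^(−0.626×1.12) = e^(−0.7011) = 0.4960; e^(−k₂τ) = e^(−2.218) = 0.1089.
C_D = 0.626×3.33/(1.98−0.626) × (0.4960−0.1089) = 1.540×0.3872 = 0.5961 mol/dm³.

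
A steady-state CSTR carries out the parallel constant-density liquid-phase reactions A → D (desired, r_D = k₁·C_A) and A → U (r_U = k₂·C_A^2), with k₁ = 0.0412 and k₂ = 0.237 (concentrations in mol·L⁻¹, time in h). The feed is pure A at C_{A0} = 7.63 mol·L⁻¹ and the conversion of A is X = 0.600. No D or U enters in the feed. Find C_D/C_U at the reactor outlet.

Exit C_A = C_{A0}(1−X) = 7.63×0.400 = 3.052 mol·L⁻¹.
Rates in a CSTR are evaluated at the outlet concentration: r_D = 0.0412×3.052 = 0.1257, r_U = 0.237×3.052^2 = 2.208.
Overall selectivity = C_D/C_U = r_Dτ/(r_Uτ) = r_D/r_U = 0.0570.

0.0570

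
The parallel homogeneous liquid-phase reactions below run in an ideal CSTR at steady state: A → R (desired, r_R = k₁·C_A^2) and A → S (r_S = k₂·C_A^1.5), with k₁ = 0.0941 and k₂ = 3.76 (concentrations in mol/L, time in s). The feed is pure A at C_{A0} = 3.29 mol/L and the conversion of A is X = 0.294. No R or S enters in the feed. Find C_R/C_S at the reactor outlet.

Exit C_A = C_{A0}(1−X) = 3.29×0.706 = 2.323 mol/L.
A CSTR operates uniformly at the exit composition, giving r_R = 0.5077 and r_S = 13.31 (each k·C_A^n at C_A = 2.323).
Overall selectivity = C_R/C_S = r_Rτ/(r_Sτ) = r_R/r_S = 0.0381.

0.0381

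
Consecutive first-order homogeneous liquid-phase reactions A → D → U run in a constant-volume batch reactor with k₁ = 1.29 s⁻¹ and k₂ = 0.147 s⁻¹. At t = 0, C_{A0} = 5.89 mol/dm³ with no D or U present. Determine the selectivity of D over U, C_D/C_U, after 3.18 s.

2.33

The intermediate concentration in a first-order A→B→C sequence is C_D = k₁C_{A0}(e^(−k₁t) − e^(−k₂t))/(k₂−k₁).
e^(−k₁t) = e^(−1.29×3.18) = e^(−4.102) = 0.01654; e^(−k₂t) = e^(−0.4675) = 0.6266.
C_D = 1.29×5.89/(0.147−1.29) × (0.01654−0.6266) = (-6.648)×(-0.6101) = 4.055 mol/dm³.
C_A = C_{A0}e^(−k₁t) = 0.09740 mol/dm³, so C_U = C_{A0}−C_A−C_D = 1.737 mol/dm³; C_D/C_U = 2.33.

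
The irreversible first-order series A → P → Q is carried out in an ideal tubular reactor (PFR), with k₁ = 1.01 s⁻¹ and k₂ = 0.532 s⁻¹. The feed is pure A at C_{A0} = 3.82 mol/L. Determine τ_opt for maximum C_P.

For first-order series the maximum of C_P occurs at τ_opt = ln(k₂/k₁)/(k₂−k₁).
= ln(0.532/1.01)/(0.532−1.01) = ln(0.5267)/-0.4780 = -0.6411/-0.4780 = 1.34 s.

1.34 s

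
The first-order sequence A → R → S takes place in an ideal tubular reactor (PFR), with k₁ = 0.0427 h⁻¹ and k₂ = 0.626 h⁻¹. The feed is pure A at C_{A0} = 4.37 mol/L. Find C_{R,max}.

Evaluating C_R at τ_opt = ln(k₂/k₁)/(k₂−k₁) gives C_{R,max}/C_{A0} = (k₁/k₂)^[k₂/(k₂−k₁)].
= (0.0427/0.626)^(0.626/(0.626−0.0427)) = (0.06821)^(1.073) = 0.05604.
C_{R,max} = 0.05604×4.37 = 0.245 mol/L.

0.245 mol/L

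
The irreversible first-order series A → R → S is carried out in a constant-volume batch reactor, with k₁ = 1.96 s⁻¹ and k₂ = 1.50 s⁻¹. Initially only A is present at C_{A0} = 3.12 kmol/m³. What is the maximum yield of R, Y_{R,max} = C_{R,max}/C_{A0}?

0.418

Evaluating C_R at t_opt = ln(k₂/k₁)/(k₂−k₁) gives C_{R,max}/C_{A0} = (k₁/k₂)^[k₂/(k₂−k₁)].
= (1.96/1.50)^(1.50/(1.50−1.96)) = (1.307)^(-3.261) = 0.4180.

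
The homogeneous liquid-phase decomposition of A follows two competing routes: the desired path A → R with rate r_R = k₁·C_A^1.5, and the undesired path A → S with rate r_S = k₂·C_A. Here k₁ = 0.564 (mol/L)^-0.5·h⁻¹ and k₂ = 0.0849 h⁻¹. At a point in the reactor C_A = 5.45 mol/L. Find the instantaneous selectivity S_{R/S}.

15.5

S_{R/S} = r_R/r_S = (k₁·C_A^1.5)/(k₂·C_A) = (k₁/k₂)·C_A^0.5.
= (0.564×5.450^1.5) / (0.0849×5.450) = 7.176/0.4627 = 15.5.
Since the desired path is higher order in A, keeping C_A high (PFR or concentrated feed) favours R.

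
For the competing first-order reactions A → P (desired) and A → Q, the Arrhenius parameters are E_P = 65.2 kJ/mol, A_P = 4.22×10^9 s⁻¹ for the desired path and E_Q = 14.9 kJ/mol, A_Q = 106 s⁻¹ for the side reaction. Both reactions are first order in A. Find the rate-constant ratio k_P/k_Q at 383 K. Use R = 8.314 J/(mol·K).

5.49

k_P/k_Q = (A_P/A_Q)·exp[−(E_P−E_Q)/(RT)] = (A_P/A_Q)·exp[(E_Q−E_P)/(RT)].
(E_Q−E_P)/(RT) = (14.9−65.2)×10³/(8.314×383) = -50300/3184 = -15.80.
k_P/k_Q = (4.22×10^9/106)·exp(-15.80) = 3.981×10^7 × 1.379×10^-7 = 5.49.
Since E_P > E_Q, raising the temperature improves selectivity toward P.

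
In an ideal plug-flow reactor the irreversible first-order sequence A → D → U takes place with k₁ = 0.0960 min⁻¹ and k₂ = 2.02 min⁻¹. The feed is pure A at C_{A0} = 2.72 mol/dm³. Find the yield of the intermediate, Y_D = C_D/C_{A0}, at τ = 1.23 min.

For first-order series with pure A initially, C_D(τ) = k₁C_{A0}/(k₂−k₁)·(e^(−k₁τ) − e^(−k₂τ)).
e^(−k₁τ) = e^(−0.0960×1.23) = e^(−0.1181) = 0.8886; e^(−k₂τ) = e^(−2.485) = 0.08336.
C_D = 0.0960×2.72/(2.02−0.0960) × (0.8886−0.08336) = 0.1357×0.8053 = 0.1093 mol/dm³.
Y_D = C_D/C_{A0} = 0.1093/2.72 = 0.0402.

0.0402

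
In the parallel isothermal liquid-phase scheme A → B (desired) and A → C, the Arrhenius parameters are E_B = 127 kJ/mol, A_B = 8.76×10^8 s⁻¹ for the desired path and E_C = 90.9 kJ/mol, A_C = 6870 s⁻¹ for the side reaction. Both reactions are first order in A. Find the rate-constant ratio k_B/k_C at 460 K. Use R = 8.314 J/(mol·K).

With equal orders, S_{B/C} = k_B/k_C = (A_B/A_C)·exp[(E_C−E_B)/(RT)].
(E_C−E_B)/(RT) = (90.9−127)×10³/(8.314×460) = -36100/3824 = -9.439.
k_B/k_C = (8.76×10^8/6870)·exp(-9.439) = 1.275×10^5 × 7.954×10^-5 = 10.1.

10.1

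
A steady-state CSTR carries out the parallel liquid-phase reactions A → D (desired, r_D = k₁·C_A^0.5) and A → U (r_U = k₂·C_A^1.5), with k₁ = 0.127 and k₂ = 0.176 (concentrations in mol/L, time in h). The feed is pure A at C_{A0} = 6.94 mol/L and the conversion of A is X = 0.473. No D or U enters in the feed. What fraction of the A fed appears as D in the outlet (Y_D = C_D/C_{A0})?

Exit C_A = C_{A0}(1−X) = 6.94×0.527 = 3.657 mol/L.
Rates in a CSTR are evaluated at the outlet concentration: r_D = 0.127×3.657^0.5 = 0.2429, r_U = 0.176×3.657^1.5 = 1.231.
Fraction of consumed A going to D: r_D/(r_D+r_U) = 0.1648.
C_D = 0.1648·C_{A0}·X = 0.1648×6.94×0.473 = 0.541 mol/L; Y_D = C_D/C_{A0} = 0.0779.

0.0779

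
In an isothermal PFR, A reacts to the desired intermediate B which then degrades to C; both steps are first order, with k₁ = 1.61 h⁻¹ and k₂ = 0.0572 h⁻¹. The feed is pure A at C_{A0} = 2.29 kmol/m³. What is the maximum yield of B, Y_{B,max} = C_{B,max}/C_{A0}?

At the optimum, C_{B,max}/C_{A0} = (k₁/k₂)^[k₂/(k₂−k₁)].
= (1.61/0.0572)^(0.0572/(0.0572−1.61)) = (28.15)^(-0.03684) = 0.8843.

0.884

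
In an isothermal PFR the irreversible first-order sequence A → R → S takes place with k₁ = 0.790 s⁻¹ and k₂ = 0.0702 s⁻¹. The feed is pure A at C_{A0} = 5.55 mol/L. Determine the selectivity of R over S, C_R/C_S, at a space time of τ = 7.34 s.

For first-order series with pure A initially, C_R(τ) = k₁C_{A0}/(k₂−k₁)·(e^(−k₁τ) − e^(−k₂τ)).
e^(−k₁τ) = e^(−0.790×7.34) = e^(−5.799) = 0.003032; e^(−k₂τ) = e^(−0.5153) = 0.5973.
C_R = 0.790×5.55/(0.0702−0.790) × (0.003032−0.5973) = (-6.091)×(-0.5943) = 3.620 mol/L.
C_A = C_{A0}e^(−k₁τ) = 0.01683 mol/L, so C_S = C_{A0}−C_A−C_R = 1.913 mol/L; C_R/C_S = 1.89.

1.89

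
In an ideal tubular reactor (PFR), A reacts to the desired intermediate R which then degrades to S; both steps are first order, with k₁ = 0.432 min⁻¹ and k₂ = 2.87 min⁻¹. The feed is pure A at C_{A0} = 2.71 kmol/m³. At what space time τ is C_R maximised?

0.777 min

The intermediate peaks when r₁ = r₂, i.e. k₁e^(−k₁τ) = k₂e^(−k₂τ), giving τ_opt = ln(k₂/k₁)/(k₂−k₁).
= ln(2.87/0.432)/(2.87−0.432) = ln(6.644)/2.438 = 1.894/2.438 = 0.777 min.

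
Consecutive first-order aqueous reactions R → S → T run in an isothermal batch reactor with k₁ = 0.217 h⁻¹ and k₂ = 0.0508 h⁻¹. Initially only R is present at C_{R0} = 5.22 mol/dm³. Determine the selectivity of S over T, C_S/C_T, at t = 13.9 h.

1.57

Solving the coupled first-order balances gives C_S(t) = [k₁/(k₂−k₁)]·C_{R0}·(e^(−k₁t) − e^(−k₂t)).
e^(−k₁t) = e^(−0.217×13.9) = e^(−3.016) = 0.04898; e^(−k₂t) = e^(−0.7061) = 0.4936.
C_S = 0.217×5.22/(0.0508−0.217) × (0.04898−0.4936) = (-6.816)×(-0.4446) = 3.030 mol/dm³.
C_R = C_{R0}e^(−k₁t) = 0.2557 mol/dm³, so C_T = C_{R0}−C_R−C_S = 1.934 mol/dm³; C_S/C_T = 1.57.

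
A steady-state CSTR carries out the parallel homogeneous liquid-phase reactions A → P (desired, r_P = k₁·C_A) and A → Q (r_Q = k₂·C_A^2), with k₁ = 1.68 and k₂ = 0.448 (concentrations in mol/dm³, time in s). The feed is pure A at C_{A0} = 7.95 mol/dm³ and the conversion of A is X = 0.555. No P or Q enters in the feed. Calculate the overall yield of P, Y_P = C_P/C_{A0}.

0.286

Exit C_A = C_{A0}(1−X) = 7.95×0.445 = 3.538 mol/dm³.
A CSTR operates uniformly at the exit composition, giving r_P = 5.943 and r_Q = 5.607 (each k·C_A^n at C_A = 3.538).
Fraction of consumed A going to P: r_P/(r_P+r_Q) = 0.5146.
C_P = 0.5146·C_{A0}·X = 0.5146×7.95×0.555 = 2.27 mol/dm³; Y_P = C_P/C_{A0} = 0.286.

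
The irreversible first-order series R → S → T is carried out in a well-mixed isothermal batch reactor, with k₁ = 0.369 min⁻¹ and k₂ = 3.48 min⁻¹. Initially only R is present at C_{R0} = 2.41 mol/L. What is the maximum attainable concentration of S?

0.196 mol/L

At the optimum, C_{S,max}/C_{R0} = (k₁/k₂)^[k₂/(k₂−k₁)].
= (0.369/3.48)^(3.48/(3.48−0.369)) = (0.1060)^(1.119) = 0.08126.
C_{S,max} = 0.08126×2.41 = 0.196 mol/L.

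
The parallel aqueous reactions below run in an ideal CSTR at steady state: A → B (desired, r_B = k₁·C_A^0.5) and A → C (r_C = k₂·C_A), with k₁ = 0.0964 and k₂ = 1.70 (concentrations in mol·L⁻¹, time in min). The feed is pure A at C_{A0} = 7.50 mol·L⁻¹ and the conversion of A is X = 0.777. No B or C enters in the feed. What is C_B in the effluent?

Exit C_A = C_{A0}(1−X) = 7.50×0.223 = 1.672 mol·L⁻¹.
In a CSTR the entire volume is at exit conditions, so r_B = 0.0964×1.672^0.5 = 0.1247 and r_C = 1.70×1.672 = 2.843.
Fraction of consumed A going to B: r_B/(r_B+r_C) = 0.04201.
C_B = 0.04201·C_{A0}·X = 0.04201×7.50×0.777 = 0.245 mol·L⁻¹.

0.245 mol·L⁻¹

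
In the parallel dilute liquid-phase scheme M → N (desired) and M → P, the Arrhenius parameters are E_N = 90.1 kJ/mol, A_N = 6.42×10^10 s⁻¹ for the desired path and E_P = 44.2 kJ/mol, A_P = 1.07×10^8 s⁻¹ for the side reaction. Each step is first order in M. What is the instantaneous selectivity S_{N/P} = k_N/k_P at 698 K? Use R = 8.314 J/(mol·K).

0.220

k_N/k_P = (A_N/A_P)·exp[−(E_N−E_P)/(RT)] = (A_N/A_P)·exp[(E_P−E_N)/(RT)].
(E_P−E_N)/(RT) = (44.2−90.1)×10³/(8.314×698) = -45900/5803 = -7.909.
k_N/k_P = (6.42×10^10/1.07×10^8)·exp(-7.909) = 600.0 × 3.673×10^-4 = 0.220.
Since E_N > E_P, raising the temperature improves selectivity toward N.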